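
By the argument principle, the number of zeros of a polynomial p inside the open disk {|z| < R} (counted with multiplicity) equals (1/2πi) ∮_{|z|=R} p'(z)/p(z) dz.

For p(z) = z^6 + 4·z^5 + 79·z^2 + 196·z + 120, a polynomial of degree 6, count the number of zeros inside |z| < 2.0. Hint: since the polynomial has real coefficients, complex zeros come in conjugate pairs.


The zeros of p are: (-2 + 1i), (-2 - 1i), (2 + 2i), (2 - 2i), -3, -1.
Their magnitudes are: 2.236, 2.236, 2.828, 2.828, 3, 1.
Zeros with |z| < R = 2.0: -1.
Count = 1.
By the argument principle, (1/2πi) ∮_{|z|=R} p'(z)/p(z) dz equals exactly this count.

Number of zeros inside |z| < 2.0: 1.


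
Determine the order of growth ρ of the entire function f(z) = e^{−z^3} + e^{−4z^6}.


Each summand is entire of order 3 and 6 respectively (as in the single-exponential case). The order of a sum is at most the max of the orders, so ρ ≤ 6. For the lower bound: on |z|=r choose arg z so that -4z^6 is real positive; then |e^{-4z^6}| = e^{4r^6} while |e^{-1z^3}| ≤ e^{1r^3} = o(e^{4r^6}). So |f| ≥ e^{4r^6}(1 − o(1)) and ρ ≥ 6. Hence ρ = max(3, 6) = 6.
Therefore ρ = 6.

Order ρ = 6.


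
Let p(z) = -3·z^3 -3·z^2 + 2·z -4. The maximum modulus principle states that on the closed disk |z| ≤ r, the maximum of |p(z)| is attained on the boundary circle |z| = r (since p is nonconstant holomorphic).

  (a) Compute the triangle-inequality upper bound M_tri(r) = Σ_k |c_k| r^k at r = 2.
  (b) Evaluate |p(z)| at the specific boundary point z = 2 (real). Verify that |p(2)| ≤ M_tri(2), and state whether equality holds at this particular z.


Coefficients: c_0 = -4, c_1 = 2, c_2 = -3, c_3 = -3. Radius r = 2.
Part (a). Triangle bound: M_tri(r) = Σ_k |c_k| r^k
  = |-4|·2^0 + |2|·2^1 + |-3|·2^2 + |-3|·2^3
  = 4 + 4 + 12 + 24 = 44.
This bounds M(r) := max_{|z|=r} |p(z)| from above; equality holds iff all terms c_k z^k can be made to align in phase at a single z on |z|=r.
Part (b). At z = 2 (real, on the circle |z| = r):
  p(2) = (-4)·2^0 + (2)·2^1 + (-3)·2^2 + (-3)·2^3 = -36.
  |p(2)| = 36.
Check: |p(2)| = 36 ≤ 44 = M_tri(2). ✓ Equality does not hold at z = 2 (the coefficients have mixed signs, so the terms do not all align in phase there).

M_tri(2) = 44; |p(2)| = 36; equality at z=2: no.


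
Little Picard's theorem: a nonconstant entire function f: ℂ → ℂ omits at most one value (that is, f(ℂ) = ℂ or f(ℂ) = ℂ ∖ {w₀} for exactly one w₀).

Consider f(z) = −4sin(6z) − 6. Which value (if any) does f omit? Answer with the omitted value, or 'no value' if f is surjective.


Little Picard bounds the complement of f(ℂ) to at most one point.
sin is entire and surjective onto ℂ: for every w ∈ ℂ, sin(ζ) = w has a solution ζ ∈ ℂ (e.g., via the complex inverse arcsin). With ζ = 6z this gives z = ζ/(6). Then -4·sin(6z) takes every value in -4·ℂ = ℂ, and adding -6 is a bijection of ℂ. So f is surjective and omits no value. (Note: only on the real line is sin bounded by [−1, 1].)

Omitted value: no value.


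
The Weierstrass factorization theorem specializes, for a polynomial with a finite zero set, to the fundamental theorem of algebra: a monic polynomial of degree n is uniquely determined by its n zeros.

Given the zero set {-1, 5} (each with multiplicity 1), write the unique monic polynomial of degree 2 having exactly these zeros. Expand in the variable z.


The polynomial is p(z) = ∏_{α ∈ S} (z − α), where S = {-1, 5}.
Expanding the product yields: p(z) = z^2 -4·z -5.
The resulting polynomial has degree 2 and real coefficients as required.

p(z) = z^2 -4·z -5.


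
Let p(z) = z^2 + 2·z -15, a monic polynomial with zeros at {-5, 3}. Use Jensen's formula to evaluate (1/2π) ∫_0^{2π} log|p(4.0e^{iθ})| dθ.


Zeros: -5, 3; r = 4.0.
Inside |z| < r: 3. Outside (|z| ≥ r): -5.
p(0) = -15, so log|p(0)| = log(15) = 2.7081.
Apply Jensen: I(r) = log|p(0)| + Σ_k log(r/|z_k|), summed over zeros inside |z| < r.
  log(r/|z_k|) for z_k = 3: log(4.0/3) = 0.2877
  Outside zeros (-5) contribute nothing to the Jensen sum.
Sum over inside zeros: 0.2877.
I(r) = log|p(0)| + (inside sum) = 2.7081 + 0.2877 = 2.9957.
Note: since some zeros are outside |z| ≤ r, the simplified n·log(r) form does NOT apply — only the inside zeros contribute.

I(r) ≈ 2.9957.


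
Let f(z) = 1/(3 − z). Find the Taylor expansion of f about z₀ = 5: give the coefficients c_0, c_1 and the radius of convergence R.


Let w = z − z₀, so z = z₀ + w.
Then 3 − z = 3 − (z₀ + w) = (3 − z₀) − w = -2 − w.
f(z) = 1/(-2 − w) = (1/(-2)) · 1/(1 − w/(-2)) = Σ_{n≥0} w^n / (-2)^(n+1).
So c_n = 1/(-2)^(n+1):
  c_0 = 1/(-2)^1 = -1/2.
  c_1 = 1/(-2)^2 = 1/4.
The series is valid for |w/d| < 1, i.e. |z − z₀| < |d|.
Radius of convergence: R = |3 − z₀| = |-2| = 2 (distance from z₀ to the singularity z = 3).

c_0 = -1/2, c_1 = 1/4; R = 2.


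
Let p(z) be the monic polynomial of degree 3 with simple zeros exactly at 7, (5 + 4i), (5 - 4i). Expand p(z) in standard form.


The polynomial is p(z) = ∏_{α ∈ S} (z − α), where S = {7, (5 + 4i), (5 - 4i)}.
Expanding the product yields: p(z) = z^3 -17·z^2 + 111·z -287.
Note conjugate pairs combine to real quadratics: (z − (5+4i))(z − (5−4i)) = z² − 10z + 41.
The resulting polynomial has degree 3 and real coefficients as required.

p(z) = z^3 -17·z^2 + 111·z -287.


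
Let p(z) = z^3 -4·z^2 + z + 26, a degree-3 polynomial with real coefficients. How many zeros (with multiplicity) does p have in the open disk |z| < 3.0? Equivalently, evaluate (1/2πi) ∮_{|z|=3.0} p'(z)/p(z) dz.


The zeros of p are: (3 + 2i), (3 - 2i), -2.
Their magnitudes are: 3.606, 3.606, 2.
Zeros with |z| < R = 3.0: -2.
Count = 1.
By the argument principle, (1/2πi) ∮_{|z|=R} p'(z)/p(z) dz equals exactly this count.

Number of zeros inside |z| < 3.0: 1.


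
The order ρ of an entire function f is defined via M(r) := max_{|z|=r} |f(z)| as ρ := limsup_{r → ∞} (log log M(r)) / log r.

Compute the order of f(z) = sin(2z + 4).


sin(w) is a linear combination of e^{iw} and e^{−iw} (or e^w, e^{−w} in the hyperbolic case), so |sin(w)| ≤ e^{|w|}. With w = 2z + 4, |w| ≤ 2|z| + 4 = 2r + 4 on |z| = r, giving M(r) ≤ e^{2r + 4}, so ρ ≤ 1. On a suitable ray (z = it for sin/cos; z = t for sinh/cosh, t real → ∞), |sin(2z + 4)| grows like e^{2|t|}/2, so ρ ≥ 1. Hence ρ = 1.
Therefore ρ = 1.

Order ρ = 1.


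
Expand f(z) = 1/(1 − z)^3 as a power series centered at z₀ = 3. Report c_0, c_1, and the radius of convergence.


Let w = z − z₀, so z = z₀ + w.
Then 1 − z = 1 − (z₀ + w) = (1 − z₀) − w = -2 − w.
f(z) = 1/(-2 − w)^3 = (1/(-2)^3) · (1 − w/(-2))^{−3}.
By the binomial series (1−u)^{−3} = Σ_{n≥0} C(n+2, 2) u^n for |u|<1, with u = w/(-2):
  c_n = C(n+2, 2) / (-2)^(n+3).
  c_0 = 1/(-2)^3 = -1/8.
  c_1 = 3/(-2)^4 = 3/16.
The series is valid for |w/d| < 1, i.e. |z − z₀| < |d|.
Radius of convergence: R = |1 − z₀| = |-2| = 2 (distance from z₀ to the singularity z = 1).

c_0 = -1/8, c_1 = 3/16; R = 2.


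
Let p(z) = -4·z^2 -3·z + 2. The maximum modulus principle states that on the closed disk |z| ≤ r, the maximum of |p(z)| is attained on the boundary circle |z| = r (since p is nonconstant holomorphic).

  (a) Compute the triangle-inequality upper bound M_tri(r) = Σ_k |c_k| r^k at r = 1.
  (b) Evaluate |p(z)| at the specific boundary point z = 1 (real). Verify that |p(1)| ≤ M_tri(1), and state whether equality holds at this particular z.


Coefficients: c_0 = 2, c_1 = -3, c_2 = -4. Radius r = 1.
Part (a). Triangle bound: M_tri(r) = Σ_k |c_k| r^k
  = |2|·1^0 + |-3|·1^1 + |-4|·1^2
  = 2 + 3 + 4 = 9.
This bounds M(r) := max_{|z|=r} |p(z)| from above; equality holds iff all terms c_k z^k can be made to align in phase at a single z on |z|=r.
Part (b). At z = 1 (real, on the circle |z| = r):
  p(1) = (2)·1^0 + (-3)·1^1 + (-4)·1^2 = -5.
  |p(1)| = 5.
Check: |p(1)| = 5 ≤ 9 = M_tri(1). ✓ Equality does not hold at z = 1 (the coefficients have mixed signs, so the terms do not all align in phase there).

M_tri(1) = 9; |p(1)| = 5; equality at z=1: no.


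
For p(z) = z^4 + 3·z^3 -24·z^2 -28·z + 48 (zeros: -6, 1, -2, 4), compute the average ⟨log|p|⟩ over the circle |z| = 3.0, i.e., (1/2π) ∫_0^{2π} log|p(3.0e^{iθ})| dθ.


Zeros: -6, -2, 1, 4; r = 3.0.
Inside |z| < r: -2, 1. Outside (|z| ≥ r): -6, 4.
p(0) = 48, so log|p(0)| = log(48) = 3.8712.
Apply Jensen: I(r) = log|p(0)| + Σ_k log(r/|z_k|), summed over zeros inside |z| < r.
  log(r/|z_k|) for z_k = 1: log(3.0/1) = 1.0986
  log(r/|z_k|) for z_k = -2: log(3.0/2) = 0.4055
  Outside zeros (-6, 4) contribute nothing to the Jensen sum.
Sum over inside zeros: 1.5041.
I(r) = log|p(0)| + (inside sum) = 3.8712 + 1.5041 = 5.3753.
Note: since some zeros are outside |z| ≤ r, the simplified n·log(r) form does NOT apply — only the inside zeros contribute.

I(r) ≈ 5.3753.


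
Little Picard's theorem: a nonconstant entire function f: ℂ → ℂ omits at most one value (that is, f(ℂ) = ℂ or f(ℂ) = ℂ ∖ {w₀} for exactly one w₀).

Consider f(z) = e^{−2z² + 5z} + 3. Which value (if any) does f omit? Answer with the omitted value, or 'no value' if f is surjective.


Little Picard bounds the complement of f(ℂ) to at most one point.
The exponent g(z) = −2z² + 5z is a nonconstant polynomial, hence surjective onto ℂ. So e^{g(z)} takes every value in {e^w : w ∈ ℂ} = ℂ ∖ {0}. Adding 3 shifts the range to ℂ ∖ {3}. f omits exactly 3.

Omitted value: 3.


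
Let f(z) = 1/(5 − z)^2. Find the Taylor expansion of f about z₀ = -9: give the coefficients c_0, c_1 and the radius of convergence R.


Let w = z − z₀, so z = z₀ + w.
Then 5 − z = 5 − (z₀ + w) = (5 − z₀) − w = 14 − w.
f(z) = 1/(14 − w)^2 = (1/(14)^2) · (1 − w/(14))^{−2}.
By the binomial series (1−u)^{−2} = Σ_{n≥0} C(n+1, 1) u^n for |u|<1, with u = w/(14):
  c_n = C(n+1, 1) / (14)^(n+2).
  c_0 = 1/(14)^2 = 1/196.
  c_1 = 2/(14)^3 = 1/1372.
The series is valid for |w/d| < 1, i.e. |z − z₀| < |d|.
Radius of convergence: R = |5 − z₀| = |14| = 14 (distance from z₀ to the singularity z = 5).

c_0 = 1/196, c_1 = 1/1372; R = 14.


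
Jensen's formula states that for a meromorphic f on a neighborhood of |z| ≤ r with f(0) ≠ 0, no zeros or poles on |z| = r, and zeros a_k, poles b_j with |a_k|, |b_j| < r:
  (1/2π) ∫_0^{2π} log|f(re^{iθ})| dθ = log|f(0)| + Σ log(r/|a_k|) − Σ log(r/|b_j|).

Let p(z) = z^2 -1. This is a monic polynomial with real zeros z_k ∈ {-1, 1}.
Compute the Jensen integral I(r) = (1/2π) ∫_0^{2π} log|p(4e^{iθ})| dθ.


Zeros: -1, 1; r = 4.
Inside |z| < r: -1, 1. Outside (|z| ≥ r): ∅.
p(0) = -1, so log|p(0)| = log(1) = 0.0000.
Apply Jensen: I(r) = log|p(0)| + Σ_k log(r/|z_k|), summed over zeros inside |z| < r.
  log(r/|z_k|) for z_k = -1: log(4/1) = 1.3863
  log(r/|z_k|) for z_k = 1: log(4/1) = 1.3863
Sum over inside zeros: 2.7726.
I(r) = log|p(0)| + (inside sum) = 0.0000 + 2.7726 = 2.7726.
Closed form (all zeros inside, monic): I(r) = n·log(r) = 2·log(4) = 2.7726. ✓

I(r) ≈ 2.7726.


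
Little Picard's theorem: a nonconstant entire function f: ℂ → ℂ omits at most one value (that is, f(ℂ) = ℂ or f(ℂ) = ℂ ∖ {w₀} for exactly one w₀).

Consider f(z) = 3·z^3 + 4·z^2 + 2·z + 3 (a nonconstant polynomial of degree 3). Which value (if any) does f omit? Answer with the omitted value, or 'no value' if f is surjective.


Little Picard bounds the complement of f(ℂ) to at most one point.
For every w ∈ ℂ, the equation p(z) − w = 0 is a nonconstant polynomial in z and hence has at least one root by the fundamental theorem of algebra. So p is surjective onto ℂ, omitting no value.

Omitted value: no value.


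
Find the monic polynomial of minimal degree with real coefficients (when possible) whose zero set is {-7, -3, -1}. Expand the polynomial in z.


The polynomial is p(z) = ∏_{α ∈ S} (z − α), where S = {-7, -3, -1}.
Expanding the product yields: p(z) = z^3 + 11·z^2 + 31·z + 21.
The resulting polynomial has degree 3 and real coefficients as required.

p(z) = z^3 + 11·z^2 + 31·z + 21.


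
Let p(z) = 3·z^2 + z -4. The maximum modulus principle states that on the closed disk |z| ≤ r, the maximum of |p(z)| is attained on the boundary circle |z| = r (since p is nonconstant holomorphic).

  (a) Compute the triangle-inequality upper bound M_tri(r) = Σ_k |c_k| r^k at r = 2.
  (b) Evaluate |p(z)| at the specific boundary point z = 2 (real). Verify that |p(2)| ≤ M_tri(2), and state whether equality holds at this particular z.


Coefficients: c_0 = -4, c_1 = 1, c_2 = 3. Radius r = 2.
Part (a). Triangle bound: M_tri(r) = Σ_k |c_k| r^k
  = |-4|·2^0 + |1|·2^1 + |3|·2^2
  = 4 + 2 + 12 = 18.
This bounds M(r) := max_{|z|=r} |p(z)| from above; equality holds iff all terms c_k z^k can be made to align in phase at a single z on |z|=r.
Part (b). At z = 2 (real, on the circle |z| = r):
  p(2) = (-4)·2^0 + (1)·2^1 + (3)·2^2 = 10.
  |p(2)| = 10.
Check: |p(2)| = 10 ≤ 18 = M_tri(2). ✓ Equality does not hold at z = 2 (the coefficients have mixed signs, so the terms do not all align in phase there).

M_tri(2) = 18; |p(2)| = 10; equality at z=2: no.


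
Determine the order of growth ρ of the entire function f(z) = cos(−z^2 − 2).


Write cos(w) = (e^{iw} ± e^{−iw})/(2 or 2i), so |cos(w)| ≤ e^{|w|}. With w = −z^2 − 2, |w| ≤ 1r^2 + 2 on |z|=r, giving M(r) ≤ e^{1r^2 + 2} and ρ ≤ 2. For the lower bound, choose z on |z|=r with -1z^2 purely imaginary of modulus 1r^2; then |cos(−z^2 − 2)| grows like e^{1r^2}/2, so ρ ≥ 2. Hence ρ = 2.
Therefore ρ = 2.

Order ρ = 2.


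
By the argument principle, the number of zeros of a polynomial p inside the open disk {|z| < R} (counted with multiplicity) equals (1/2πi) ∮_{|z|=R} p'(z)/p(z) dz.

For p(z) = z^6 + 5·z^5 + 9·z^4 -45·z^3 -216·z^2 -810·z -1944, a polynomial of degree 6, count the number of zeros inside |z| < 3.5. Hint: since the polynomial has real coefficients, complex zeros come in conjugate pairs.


The zeros of p are: 4, (0 + 3i), (0 - 3i), (-3 + 3i), (-3 - 3i), -3.
Their magnitudes are: 4, 3, 3, 4.243, 4.243, 3.
Zeros with |z| < R = 3.5: (0 + 3i), (0 - 3i), -3.
Count = 3.
By the argument principle, (1/2πi) ∮_{|z|=R} p'(z)/p(z) dz equals exactly this count.

Number of zeros inside |z| < 3.5: 3.


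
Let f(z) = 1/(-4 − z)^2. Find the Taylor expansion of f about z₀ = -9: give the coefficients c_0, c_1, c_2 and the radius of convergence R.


Let w = z − z₀, so z = z₀ + w.
Then -4 − z = -4 − (z₀ + w) = (-4 − z₀) − w = 5 − w.
f(z) = 1/(5 − w)^2 = (1/(5)^2) · (1 − w/(5))^{−2}.
By the binomial series (1−u)^{−2} = Σ_{n≥0} C(n+1, 1) u^n for |u|<1, with u = w/(5):
  c_n = C(n+1, 1) / (5)^(n+2).
  c_0 = 1/(5)^2 = 1/25.
  c_1 = 2/(5)^3 = 2/125.
  c_2 = 3/(5)^4 = 3/625.
The series is valid for |w/d| < 1, i.e. |z − z₀| < |d|.
Radius of convergence: R = |-4 − z₀| = |5| = 5 (distance from z₀ to the singularity z = -4).

c_0 = 1/25, c_1 = 2/125, c_2 = 3/625; R = 5.


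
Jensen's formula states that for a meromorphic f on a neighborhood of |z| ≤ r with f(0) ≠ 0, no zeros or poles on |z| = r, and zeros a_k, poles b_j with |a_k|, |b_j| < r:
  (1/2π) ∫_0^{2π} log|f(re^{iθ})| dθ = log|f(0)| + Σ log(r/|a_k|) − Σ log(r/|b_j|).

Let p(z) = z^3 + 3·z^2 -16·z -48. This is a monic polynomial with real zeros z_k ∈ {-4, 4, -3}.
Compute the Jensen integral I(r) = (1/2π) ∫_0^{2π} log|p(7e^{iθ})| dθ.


Zeros: -4, -3, 4; r = 7.
Inside |z| < r: -4, -3, 4. Outside (|z| ≥ r): ∅.
p(0) = -48, so log|p(0)| = log(48) = 3.8712.
Apply Jensen: I(r) = log|p(0)| + Σ_k log(r/|z_k|), summed over zeros inside |z| < r.
  log(r/|z_k|) for z_k = -4: log(7/4) = 0.5596
  log(r/|z_k|) for z_k = 4: log(7/4) = 0.5596
  log(r/|z_k|) for z_k = -3: log(7/3) = 0.8473
Sum over inside zeros: 1.9665.
I(r) = log|p(0)| + (inside sum) = 3.8712 + 1.9665 = 5.8377.
Closed form (all zeros inside, monic): I(r) = n·log(r) = 3·log(7) = 5.8377. ✓

I(r) ≈ 5.8377.


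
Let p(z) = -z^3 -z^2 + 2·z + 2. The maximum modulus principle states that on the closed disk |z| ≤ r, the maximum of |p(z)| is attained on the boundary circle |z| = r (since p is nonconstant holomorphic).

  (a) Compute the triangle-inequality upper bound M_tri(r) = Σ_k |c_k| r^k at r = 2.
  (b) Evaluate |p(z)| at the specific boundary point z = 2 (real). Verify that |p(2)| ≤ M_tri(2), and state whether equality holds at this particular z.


Coefficients: c_0 = 2, c_1 = 2, c_2 = -1, c_3 = -1. Radius r = 2.
Part (a). Triangle bound: M_tri(r) = Σ_k |c_k| r^k
  = |2|·2^0 + |2|·2^1 + |-1|·2^2 + |-1|·2^3
  = 2 + 4 + 4 + 8 = 18.
This bounds M(r) := max_{|z|=r} |p(z)| from above; equality holds iff all terms c_k z^k can be made to align in phase at a single z on |z|=r.
Part (b). At z = 2 (real, on the circle |z| = r):
  p(2) = (2)·2^0 + (2)·2^1 + (-1)·2^2 + (-1)·2^3 = -6.
  |p(2)| = 6.
Check: |p(2)| = 6 ≤ 18 = M_tri(2). ✓ Equality does not hold at z = 2 (the coefficients have mixed signs, so the terms do not all align in phase there).

M_tri(2) = 18; |p(2)| = 6; equality at z=2: no.


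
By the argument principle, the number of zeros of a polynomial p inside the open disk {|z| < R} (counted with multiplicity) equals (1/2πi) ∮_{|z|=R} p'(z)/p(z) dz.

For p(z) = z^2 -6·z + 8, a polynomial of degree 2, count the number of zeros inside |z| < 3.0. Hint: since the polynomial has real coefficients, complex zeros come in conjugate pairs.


The zeros of p are: 4, 2.
Their magnitudes are: 4, 2.
Zeros with |z| < R = 3.0: 2.
Count = 1.
By the argument principle, (1/2πi) ∮_{|z|=R} p'(z)/p(z) dz equals exactly this count.

Number of zeros inside |z| < 3.0: 1.


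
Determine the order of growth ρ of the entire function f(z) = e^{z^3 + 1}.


|e^{z^3 + 1}| = e^{Re(1·z^3) + 1} ≤ e^{1|z|^3 + 1} = e^{1r^3 + 1} on |z| = r, so ρ ≤ 3. Choosing z on |z|=r so that 1·z^3 is real positive (always possible by picking arg z appropriately) gives |f(z)| = e^{1r^3 + 1}, matching the bound. The additive constant 1 does not affect log log M(r) ~ 3·log r. Hence ρ = 3.
Therefore ρ = 3.

Order ρ = 3.


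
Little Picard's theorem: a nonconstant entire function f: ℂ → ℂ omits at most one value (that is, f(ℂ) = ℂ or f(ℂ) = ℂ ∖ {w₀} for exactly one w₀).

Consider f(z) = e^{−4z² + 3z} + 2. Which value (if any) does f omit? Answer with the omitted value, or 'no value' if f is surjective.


Little Picard bounds the complement of f(ℂ) to at most one point.
The exponent g(z) = −4z² + 3z is a nonconstant polynomial, hence surjective onto ℂ. So e^{g(z)} takes every value in {e^w : w ∈ ℂ} = ℂ ∖ {0}. Adding 2 shifts the range to ℂ ∖ {2}. f omits exactly 2.

Omitted value: 2.


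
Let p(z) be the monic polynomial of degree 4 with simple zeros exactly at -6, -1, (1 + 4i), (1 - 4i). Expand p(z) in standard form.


The polynomial is p(z) = ∏_{α ∈ S} (z − α), where S = {-6, -1, (1 + 4i), (1 - 4i)}.
Expanding the product yields: p(z) = z^4 + 5·z^3 + 9·z^2 + 107·z + 102.
Note conjugate pairs combine to real quadratics: (z − (1+4i))(z − (1−4i)) = z² − 2z + 17.
The resulting polynomial has degree 4 and real coefficients as required.

p(z) = z^4 + 5·z^3 + 9·z^2 + 107·z + 102.


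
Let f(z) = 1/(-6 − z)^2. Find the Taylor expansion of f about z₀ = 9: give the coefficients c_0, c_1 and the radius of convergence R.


Let w = z − z₀, so z = z₀ + w.
Then -6 − z = -6 − (z₀ + w) = (-6 − z₀) − w = -15 − w.
f(z) = 1/(-15 − w)^2 = (1/(-15)^2) · (1 − w/(-15))^{−2}.
By the binomial series (1−u)^{−2} = Σ_{n≥0} C(n+1, 1) u^n for |u|<1, with u = w/(-15):
  c_n = C(n+1, 1) / (-15)^(n+2).
  c_0 = 1/(-15)^2 = 1/225.
  c_1 = 2/(-15)^3 = -2/3375.
The series is valid for |w/d| < 1, i.e. |z − z₀| < |d|.
Radius of convergence: R = |-6 − z₀| = |-15| = 15 (distance from z₀ to the singularity z = -6).

c_0 = 1/225, c_1 = -2/3375; R = 15.


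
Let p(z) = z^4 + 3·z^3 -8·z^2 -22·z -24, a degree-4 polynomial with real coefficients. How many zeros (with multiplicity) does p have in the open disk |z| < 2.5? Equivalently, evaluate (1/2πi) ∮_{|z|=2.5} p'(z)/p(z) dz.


The zeros of p are: 3, -4, (-1 + 1i), (-1 - 1i).
Their magnitudes are: 3, 4, 1.414, 1.414.
Zeros with |z| < R = 2.5: (-1 + 1i), (-1 - 1i).
Count = 2.
By the argument principle, (1/2πi) ∮_{|z|=R} p'(z)/p(z) dz equals exactly this count.

Number of zeros inside |z| < 2.5: 2.


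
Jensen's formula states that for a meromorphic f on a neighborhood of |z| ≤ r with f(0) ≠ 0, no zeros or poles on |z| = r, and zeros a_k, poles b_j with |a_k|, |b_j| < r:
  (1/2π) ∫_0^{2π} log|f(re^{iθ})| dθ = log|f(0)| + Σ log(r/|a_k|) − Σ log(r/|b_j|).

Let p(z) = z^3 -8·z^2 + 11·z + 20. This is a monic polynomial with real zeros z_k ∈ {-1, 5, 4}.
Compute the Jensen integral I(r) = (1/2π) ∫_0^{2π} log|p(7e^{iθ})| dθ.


Zeros: -1, 4, 5; r = 7.
Inside |z| < r: -1, 4, 5. Outside (|z| ≥ r): ∅.
p(0) = 20, so log|p(0)| = log(20) = 2.9957.
Apply Jensen: I(r) = log|p(0)| + Σ_k log(r/|z_k|), summed over zeros inside |z| < r.
  log(r/|z_k|) for z_k = -1: log(7/1) = 1.9459
  log(r/|z_k|) for z_k = 5: log(7/5) = 0.3365
  log(r/|z_k|) for z_k = 4: log(7/4) = 0.5596
Sum over inside zeros: 2.8420.
I(r) = log|p(0)| + (inside sum) = 2.9957 + 2.8420 = 5.8377.
Closed form (all zeros inside, monic): I(r) = n·log(r) = 3·log(7) = 5.8377. ✓

I(r) ≈ 5.8377.


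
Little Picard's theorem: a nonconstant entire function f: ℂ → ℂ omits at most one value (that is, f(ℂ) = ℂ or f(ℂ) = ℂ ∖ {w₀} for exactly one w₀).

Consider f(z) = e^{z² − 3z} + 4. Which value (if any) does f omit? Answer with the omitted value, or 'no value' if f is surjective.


Little Picard bounds the complement of f(ℂ) to at most one point.
The exponent g(z) = z² − 3z is a nonconstant polynomial, hence surjective onto ℂ. So e^{g(z)} takes every value in {e^w : w ∈ ℂ} = ℂ ∖ {0}. Adding 4 shifts the range to ℂ ∖ {4}. f omits exactly 4.

Omitted value: 4.


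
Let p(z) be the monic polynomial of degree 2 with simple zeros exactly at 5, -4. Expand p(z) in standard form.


The polynomial is p(z) = ∏_{α ∈ S} (z − α), where S = {5, -4}.
Expanding the product yields: p(z) = z^2 -z -20.
The resulting polynomial has degree 2 and real coefficients as required.

p(z) = z^2 -z -20.


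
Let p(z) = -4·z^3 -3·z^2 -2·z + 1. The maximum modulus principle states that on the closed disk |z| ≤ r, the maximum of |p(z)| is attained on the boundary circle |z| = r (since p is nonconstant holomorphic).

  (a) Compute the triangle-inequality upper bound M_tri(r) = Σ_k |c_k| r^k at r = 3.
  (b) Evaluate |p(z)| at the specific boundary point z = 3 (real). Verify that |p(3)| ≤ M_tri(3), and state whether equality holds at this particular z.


Coefficients: c_0 = 1, c_1 = -2, c_2 = -3, c_3 = -4. Radius r = 3.
Part (a). Triangle bound: M_tri(r) = Σ_k |c_k| r^k
  = |1|·3^0 + |-2|·3^1 + |-3|·3^2 + |-4|·3^3
  = 1 + 6 + 27 + 108 = 142.
This bounds M(r) := max_{|z|=r} |p(z)| from above; equality holds iff all terms c_k z^k can be made to align in phase at a single z on |z|=r.
Part (b). At z = 3 (real, on the circle |z| = r):
  p(3) = (1)·3^0 + (-2)·3^1 + (-3)·3^2 + (-4)·3^3 = -140.
  |p(3)| = 140.
Check: |p(3)| = 140 ≤ 142 = M_tri(3). ✓ Equality does not hold at z = 3 (the coefficients have mixed signs, so the terms do not all align in phase there).

M_tri(3) = 142; |p(3)| = 140; equality at z=3: no.


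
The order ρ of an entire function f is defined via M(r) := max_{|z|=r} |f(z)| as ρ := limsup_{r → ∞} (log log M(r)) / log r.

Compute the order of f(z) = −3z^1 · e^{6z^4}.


M(r) = max_{|z|=r} |-3|·|z|^1·|e^{6z^4}| = 3·r^1 · e^{6r^4} (the factors attain their maxima compatibly on |z|=r). Then log M(r) = log 3 + 1·log r + 6r^4, dominated by the last term, so log log M(r) ~ 4·log r. The polynomial factor -3z^1 contributes only a log r term and does not affect the order. ρ = 4.
Therefore ρ = 4.

Order ρ = 4.


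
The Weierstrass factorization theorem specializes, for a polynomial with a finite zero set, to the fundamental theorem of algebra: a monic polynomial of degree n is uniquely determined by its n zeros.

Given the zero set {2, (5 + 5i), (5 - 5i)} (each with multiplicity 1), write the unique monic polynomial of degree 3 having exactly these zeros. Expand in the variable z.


The polynomial is p(z) = ∏_{α ∈ S} (z − α), where S = {2, (5 + 5i), (5 - 5i)}.
Expanding the product yields: p(z) = z^3 -12·z^2 + 70·z -100.
Note conjugate pairs combine to real quadratics: (z − (5+5i))(z − (5−5i)) = z² − 10z + 50.
The resulting polynomial has degree 3 and real coefficients as required.

p(z) = z^3 -12·z^2 + 70·z -100.


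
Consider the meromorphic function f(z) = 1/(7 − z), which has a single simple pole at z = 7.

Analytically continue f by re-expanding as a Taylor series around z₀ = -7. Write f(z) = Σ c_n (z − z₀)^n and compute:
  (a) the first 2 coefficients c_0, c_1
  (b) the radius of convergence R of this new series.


Let w = z − z₀, so z = z₀ + w.
Then 7 − z = 7 − (z₀ + w) = (7 − z₀) − w = 14 − w.
f(z) = 1/(14 − w) = (1/(14)) · 1/(1 − w/(14)) = Σ_{n≥0} w^n / (14)^(n+1).
So c_n = 1/(14)^(n+1):
  c_0 = 1/(14)^1 = 1/14.
  c_1 = 1/(14)^2 = 1/196.
The series is valid for |w/d| < 1, i.e. |z − z₀| < |d|.
Radius of convergence: R = |7 − z₀| = |14| = 14 (distance from z₀ to the singularity z = 7).

c_0 = 1/14, c_1 = 1/196; R = 14.


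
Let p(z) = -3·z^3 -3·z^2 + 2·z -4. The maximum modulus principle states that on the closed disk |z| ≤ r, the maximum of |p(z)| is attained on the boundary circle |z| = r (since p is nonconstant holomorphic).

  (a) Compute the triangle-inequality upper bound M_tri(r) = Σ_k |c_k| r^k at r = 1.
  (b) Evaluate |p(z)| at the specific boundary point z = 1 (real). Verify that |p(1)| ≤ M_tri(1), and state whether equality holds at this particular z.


Coefficients: c_0 = -4, c_1 = 2, c_2 = -3, c_3 = -3. Radius r = 1.
Part (a). Triangle bound: M_tri(r) = Σ_k |c_k| r^k
  = |-4|·1^0 + |2|·1^1 + |-3|·1^2 + |-3|·1^3
  = 4 + 2 + 3 + 3 = 12.
This bounds M(r) := max_{|z|=r} |p(z)| from above; equality holds iff all terms c_k z^k can be made to align in phase at a single z on |z|=r.
Part (b). At z = 1 (real, on the circle |z| = r):
  p(1) = (-4)·1^0 + (2)·1^1 + (-3)·1^2 + (-3)·1^3 = -8.
  |p(1)| = 8.
Check: |p(1)| = 8 ≤ 12 = M_tri(1). ✓ Equality does not hold at z = 1 (the coefficients have mixed signs, so the terms do not all align in phase there).

M_tri(1) = 12; |p(1)| = 8; equality at z=1: no.


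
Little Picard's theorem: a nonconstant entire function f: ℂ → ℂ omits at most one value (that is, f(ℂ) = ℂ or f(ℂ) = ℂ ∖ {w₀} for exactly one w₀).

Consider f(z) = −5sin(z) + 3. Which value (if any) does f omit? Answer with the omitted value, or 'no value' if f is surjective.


Little Picard bounds the complement of f(ℂ) to at most one point.
sin is entire and surjective onto ℂ: for every w ∈ ℂ, sin(ζ) = w has a solution ζ ∈ ℂ (e.g., via the complex inverse arcsin). With ζ = z this gives z = ζ/(1). Then -5·sin(z) takes every value in -5·ℂ = ℂ, and adding 3 is a bijection of ℂ. So f is surjective and omits no value. (Note: only on the real line is sin bounded by [−1, 1].)

Omitted value: no value.


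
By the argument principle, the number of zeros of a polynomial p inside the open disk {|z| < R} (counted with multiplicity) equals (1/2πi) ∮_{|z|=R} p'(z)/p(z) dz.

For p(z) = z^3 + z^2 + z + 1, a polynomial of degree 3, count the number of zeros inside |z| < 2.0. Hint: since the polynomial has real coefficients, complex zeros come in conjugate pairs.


The zeros of p are: -1, (0 + 1i), (0 - 1i).
Their magnitudes are: 1, 1, 1.
Zeros with |z| < R = 2.0: -1, (0 + 1i), (0 - 1i).
Count = 3.
By the argument principle, (1/2πi) ∮_{|z|=R} p'(z)/p(z) dz equals exactly this count.

Number of zeros inside |z| < 2.0: 3.


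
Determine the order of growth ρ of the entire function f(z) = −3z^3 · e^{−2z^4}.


M(r) = max_{|z|=r} |-3|·|z|^3·|e^{−2z^4}| = 3·r^3 · e^{2r^4} (the factors attain their maxima compatibly on |z|=r). Then log M(r) = log 3 + 3·log r + 2r^4, dominated by the last term, so log log M(r) ~ 4·log r. The polynomial factor -3z^3 contributes only a log r term and does not affect the order. ρ = 4.
Therefore ρ = 4.

Order ρ = 4.


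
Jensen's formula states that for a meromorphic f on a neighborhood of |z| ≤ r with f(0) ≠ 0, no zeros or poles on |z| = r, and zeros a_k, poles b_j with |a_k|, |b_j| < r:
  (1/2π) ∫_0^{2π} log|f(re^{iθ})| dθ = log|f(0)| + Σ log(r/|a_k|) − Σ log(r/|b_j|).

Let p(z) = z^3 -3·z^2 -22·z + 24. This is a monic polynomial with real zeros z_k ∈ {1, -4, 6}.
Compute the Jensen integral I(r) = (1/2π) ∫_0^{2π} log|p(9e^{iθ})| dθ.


Zeros: -4, 1, 6; r = 9.
Inside |z| < r: -4, 1, 6. Outside (|z| ≥ r): ∅.
p(0) = 24, so log|p(0)| = log(24) = 3.1781.
Apply Jensen: I(r) = log|p(0)| + Σ_k log(r/|z_k|), summed over zeros inside |z| < r.
  log(r/|z_k|) for z_k = 1: log(9/1) = 2.1972
  log(r/|z_k|) for z_k = -4: log(9/4) = 0.8109
  log(r/|z_k|) for z_k = 6: log(9/6) = 0.4055
Sum over inside zeros: 3.4136.
I(r) = log|p(0)| + (inside sum) = 3.1781 + 3.4136 = 6.5917.
Closed form (all zeros inside, monic): I(r) = n·log(r) = 3·log(9) = 6.5917. ✓

I(r) ≈ 6.5917.


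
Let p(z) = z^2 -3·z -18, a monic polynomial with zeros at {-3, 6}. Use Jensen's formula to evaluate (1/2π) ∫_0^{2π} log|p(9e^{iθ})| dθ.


Zeros: -3, 6; r = 9.
Inside |z| < r: -3, 6. Outside (|z| ≥ r): ∅.
p(0) = -18, so log|p(0)| = log(18) = 2.8904.
Apply Jensen: I(r) = log|p(0)| + Σ_k log(r/|z_k|), summed over zeros inside |z| < r.
  log(r/|z_k|) for z_k = -3: log(9/3) = 1.0986
  log(r/|z_k|) for z_k = 6: log(9/6) = 0.4055
Sum over inside zeros: 1.5041.
I(r) = log|p(0)| + (inside sum) = 2.8904 + 1.5041 = 4.3944.
Closed form (all zeros inside, monic): I(r) = n·log(r) = 2·log(9) = 4.3944. ✓

I(r) ≈ 4.3944.


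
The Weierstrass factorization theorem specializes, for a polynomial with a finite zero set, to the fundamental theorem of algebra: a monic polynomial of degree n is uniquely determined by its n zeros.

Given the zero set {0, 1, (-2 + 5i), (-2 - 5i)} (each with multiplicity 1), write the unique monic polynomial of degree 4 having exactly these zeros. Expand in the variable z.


The polynomial is p(z) = ∏_{α ∈ S} (z − α), where S = {0, 1, (-2 + 5i), (-2 - 5i)}.
Expanding the product yields: p(z) = z^4 + 3·z^3 + 25·z^2 -29·z.
Note conjugate pairs combine to real quadratics: (z − (-2+5i))(z − (-2−5i)) = z² + 4z + 29.
The resulting polynomial has degree 4 and real coefficients as required.

p(z) = z^4 + 3·z^3 + 25·z^2 -29·z.


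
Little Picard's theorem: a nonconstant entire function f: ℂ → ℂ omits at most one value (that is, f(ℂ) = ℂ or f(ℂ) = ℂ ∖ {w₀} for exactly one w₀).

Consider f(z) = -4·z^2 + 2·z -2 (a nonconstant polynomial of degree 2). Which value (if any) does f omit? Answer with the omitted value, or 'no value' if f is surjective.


Little Picard bounds the complement of f(ℂ) to at most one point.
For every w ∈ ℂ, the equation p(z) − w = 0 is a nonconstant polynomial in z and hence has at least one root by the fundamental theorem of algebra. So p is surjective onto ℂ, omitting no value.

Omitted value: no value.


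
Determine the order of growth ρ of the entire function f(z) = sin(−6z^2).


Write sin(w) = (e^{iw} ± e^{−iw})/(2 or 2i), so |sin(w)| ≤ e^{|w|}. With w = −6z^2, |w| ≤ 6r^2 + 0 on |z|=r, giving M(r) ≤ e^{6r^2 + 0} and ρ ≤ 2. For the lower bound, choose z on |z|=r with -6z^2 purely imaginary of modulus 6r^2; then |sin(−6z^2)| grows like e^{6r^2}/2, so ρ ≥ 2. Hence ρ = 2.
Therefore ρ = 2.

Order ρ = 2.


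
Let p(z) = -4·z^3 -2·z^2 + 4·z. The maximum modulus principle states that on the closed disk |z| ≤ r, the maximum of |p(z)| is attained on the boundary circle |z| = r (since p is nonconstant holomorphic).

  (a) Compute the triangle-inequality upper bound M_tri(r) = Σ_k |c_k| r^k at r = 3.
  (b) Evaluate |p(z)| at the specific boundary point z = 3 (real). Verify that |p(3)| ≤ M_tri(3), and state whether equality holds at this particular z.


Coefficients: c_0 = 0, c_1 = 4, c_2 = -2, c_3 = -4. Radius r = 3.
Part (a). Triangle bound: M_tri(r) = Σ_k |c_k| r^k
  = |0|·3^0 + |4|·3^1 + |-2|·3^2 + |-4|·3^3
  = 0 + 12 + 18 + 108 = 138.
This bounds M(r) := max_{|z|=r} |p(z)| from above; equality holds iff all terms c_k z^k can be made to align in phase at a single z on |z|=r.
Part (b). At z = 3 (real, on the circle |z| = r):
  p(3) = (0)·3^0 + (4)·3^1 + (-2)·3^2 + (-4)·3^3 = -114.
  |p(3)| = 114.
Check: |p(3)| = 114 ≤ 138 = M_tri(3). ✓ Equality does not hold at z = 3 (the coefficients have mixed signs, so the terms do not all align in phase there).

M_tri(3) = 138; |p(3)| = 114; equality at z=3: no.


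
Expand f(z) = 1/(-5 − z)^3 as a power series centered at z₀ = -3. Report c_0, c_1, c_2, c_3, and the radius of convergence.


Let w = z − z₀, so z = z₀ + w.
Then -5 − z = -5 − (z₀ + w) = (-5 − z₀) − w = -2 − w.
f(z) = 1/(-2 − w)^3 = (1/(-2)^3) · (1 − w/(-2))^{−3}.
By the binomial series (1−u)^{−3} = Σ_{n≥0} C(n+2, 2) u^n for |u|<1, with u = w/(-2):
  c_n = C(n+2, 2) / (-2)^(n+3).
  c_0 = 1/(-2)^3 = -1/8.
  c_1 = 3/(-2)^4 = 3/16.
  c_2 = 6/(-2)^5 = -3/16.
  c_3 = 10/(-2)^6 = 5/32.
The series is valid for |w/d| < 1, i.e. |z − z₀| < |d|.
Radius of convergence: R = |-5 − z₀| = |-2| = 2 (distance from z₀ to the singularity z = -5).

c_0 = -1/8, c_1 = 3/16, c_2 = -3/16, c_3 = 5/32; R = 2.


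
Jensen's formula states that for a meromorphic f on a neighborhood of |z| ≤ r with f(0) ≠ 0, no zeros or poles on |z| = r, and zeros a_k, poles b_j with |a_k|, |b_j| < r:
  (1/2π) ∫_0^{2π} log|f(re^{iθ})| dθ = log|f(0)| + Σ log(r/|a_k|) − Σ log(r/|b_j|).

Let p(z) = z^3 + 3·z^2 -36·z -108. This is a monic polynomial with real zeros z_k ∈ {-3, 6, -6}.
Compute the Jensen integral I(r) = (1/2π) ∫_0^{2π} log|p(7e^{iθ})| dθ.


Zeros: -6, -3, 6; r = 7.
Inside |z| < r: -6, -3, 6. Outside (|z| ≥ r): ∅.
p(0) = -108, so log|p(0)| = log(108) = 4.6821.
Apply Jensen: I(r) = log|p(0)| + Σ_k log(r/|z_k|), summed over zeros inside |z| < r.
  log(r/|z_k|) for z_k = -3: log(7/3) = 0.8473
  log(r/|z_k|) for z_k = 6: log(7/6) = 0.1542
  log(r/|z_k|) for z_k = -6: log(7/6) = 0.1542
Sum over inside zeros: 1.1556.
I(r) = log|p(0)| + (inside sum) = 4.6821 + 1.1556 = 5.8377.
Closed form (all zeros inside, monic): I(r) = n·log(r) = 3·log(7) = 5.8377. ✓

I(r) ≈ 5.8377.


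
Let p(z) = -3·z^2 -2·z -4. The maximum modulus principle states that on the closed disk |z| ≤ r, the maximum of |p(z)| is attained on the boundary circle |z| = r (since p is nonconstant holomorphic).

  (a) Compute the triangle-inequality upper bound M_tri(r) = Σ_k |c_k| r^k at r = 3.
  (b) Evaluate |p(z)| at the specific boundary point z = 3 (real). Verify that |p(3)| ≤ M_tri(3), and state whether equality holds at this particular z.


Coefficients: c_0 = -4, c_1 = -2, c_2 = -3. Radius r = 3.
Part (a). Triangle bound: M_tri(r) = Σ_k |c_k| r^k
  = |-4|·3^0 + |-2|·3^1 + |-3|·3^2
  = 4 + 6 + 27 = 37.
This bounds M(r) := max_{|z|=r} |p(z)| from above; equality holds iff all terms c_k z^k can be made to align in phase at a single z on |z|=r.
Part (b). At z = 3 (real, on the circle |z| = r):
  p(3) = (-4)·3^0 + (-2)·3^1 + (-3)·3^2 = -37.
  |p(3)| = 37.
Since all nonzero coefficients share the same sign, |p(3)| = 37 = M_tri(3); the triangle bound is attained at z = 3, so in fact M(r) = 37.

M_tri(3) = 37; |p(3)| = 37; equality at z=3: yes.


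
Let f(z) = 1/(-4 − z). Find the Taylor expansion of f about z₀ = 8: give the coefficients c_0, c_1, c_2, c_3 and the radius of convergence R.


Let w = z − z₀, so z = z₀ + w.
Then -4 − z = -4 − (z₀ + w) = (-4 − z₀) − w = -12 − w.
f(z) = 1/(-12 − w) = (1/(-12)) · 1/(1 − w/(-12)) = Σ_{n≥0} w^n / (-12)^(n+1).
So c_n = 1/(-12)^(n+1):
  c_0 = 1/(-12)^1 = -1/12.
  c_1 = 1/(-12)^2 = 1/144.
  c_2 = 1/(-12)^3 = -1/1728.
  c_3 = 1/(-12)^4 = 1/20736.
The series is valid for |w/d| < 1, i.e. |z − z₀| < |d|.
Radius of convergence: R = |-4 − z₀| = |-12| = 12 (distance from z₀ to the singularity z = -4).

c_0 = -1/12, c_1 = 1/144, c_2 = -1/1728, c_3 = 1/20736; R = 12.


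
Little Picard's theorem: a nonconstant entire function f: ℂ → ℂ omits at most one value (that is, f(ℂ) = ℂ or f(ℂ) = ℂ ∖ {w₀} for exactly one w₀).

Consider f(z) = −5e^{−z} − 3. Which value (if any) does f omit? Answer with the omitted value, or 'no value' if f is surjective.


Little Picard bounds the complement of f(ℂ) to at most one point.
e^{−z} is never zero on ℂ, so -5·e^{−z} takes every value in ℂ ∖ {0}. Adding -3 shifts the range to ℂ ∖ {-3}. Thus f omits exactly the value -3.

Omitted value: -3.


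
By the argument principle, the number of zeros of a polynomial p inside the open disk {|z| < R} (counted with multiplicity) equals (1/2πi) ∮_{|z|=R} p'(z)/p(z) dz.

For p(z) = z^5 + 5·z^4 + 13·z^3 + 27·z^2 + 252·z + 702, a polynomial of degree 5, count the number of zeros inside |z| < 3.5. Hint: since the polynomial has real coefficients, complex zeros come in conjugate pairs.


The zeros of p are: (2 + 3i), (2 - 3i), (-3 + 3i), (-3 - 3i), -3.
Their magnitudes are: 3.606, 3.606, 4.243, 4.243, 3.
Zeros with |z| < R = 3.5: -3.
Count = 1.
By the argument principle, (1/2πi) ∮_{|z|=R} p'(z)/p(z) dz equals exactly this count.

Number of zeros inside |z| < 3.5: 1.


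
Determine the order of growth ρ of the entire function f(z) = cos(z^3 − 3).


Write cos(w) = (e^{iw} ± e^{−iw})/(2 or 2i), so |cos(w)| ≤ e^{|w|}. With w = z^3 − 3, |w| ≤ 1r^3 + 3 on |z|=r, giving M(r) ≤ e^{1r^3 + 3} and ρ ≤ 3. For the lower bound, choose z on |z|=r with 1z^3 purely imaginary of modulus 1r^3; then |cos(z^3 − 3)| grows like e^{1r^3}/2, so ρ ≥ 3. Hence ρ = 3.
Therefore ρ = 3.

Order ρ = 3.


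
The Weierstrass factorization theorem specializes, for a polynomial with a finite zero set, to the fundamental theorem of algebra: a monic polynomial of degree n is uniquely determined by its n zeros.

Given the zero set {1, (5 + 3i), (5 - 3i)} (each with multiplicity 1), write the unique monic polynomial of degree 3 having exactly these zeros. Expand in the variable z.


The polynomial is p(z) = ∏_{α ∈ S} (z − α), where S = {1, (5 + 3i), (5 - 3i)}.
Expanding the product yields: p(z) = z^3 -11·z^2 + 44·z -34.
Note conjugate pairs combine to real quadratics: (z − (5+3i))(z − (5−3i)) = z² − 10z + 34.
The resulting polynomial has degree 3 and real coefficients as required.

p(z) = z^3 -11·z^2 + 44·z -34.


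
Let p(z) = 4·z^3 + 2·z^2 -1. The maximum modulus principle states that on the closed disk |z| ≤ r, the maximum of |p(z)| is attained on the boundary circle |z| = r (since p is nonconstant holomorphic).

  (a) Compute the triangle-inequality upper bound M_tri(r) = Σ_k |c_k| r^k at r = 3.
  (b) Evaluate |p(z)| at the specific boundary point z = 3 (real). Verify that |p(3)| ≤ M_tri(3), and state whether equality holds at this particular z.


Coefficients: c_0 = -1, c_1 = 0, c_2 = 2, c_3 = 4. Radius r = 3.
Part (a). Triangle bound: M_tri(r) = Σ_k |c_k| r^k
  = |-1|·3^0 + |0|·3^1 + |2|·3^2 + |4|·3^3
  = 1 + 0 + 18 + 108 = 127.
This bounds M(r) := max_{|z|=r} |p(z)| from above; equality holds iff all terms c_k z^k can be made to align in phase at a single z on |z|=r.
Part (b). At z = 3 (real, on the circle |z| = r):
  p(3) = (-1)·3^0 + (0)·3^1 + (2)·3^2 + (4)·3^3 = 125.
  |p(3)| = 125.
Check: |p(3)| = 125 ≤ 127 = M_tri(3). ✓ Equality does not hold at z = 3 (the coefficients have mixed signs, so the terms do not all align in phase there).

M_tri(3) = 127; |p(3)| = 125; equality at z=3: no.
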